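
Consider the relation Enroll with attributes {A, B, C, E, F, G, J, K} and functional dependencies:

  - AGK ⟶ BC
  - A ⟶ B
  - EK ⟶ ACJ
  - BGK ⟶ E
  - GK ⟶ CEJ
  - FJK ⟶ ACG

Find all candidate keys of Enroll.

{E, F, K}⁺: EK→ACJ adds A, C, J; FJK→ACG adds G; AGK→BC adds B → {A, B, C, E, F, G, J, K}. Minimal: {F, K}⁺ = {F, K}; {E, K}⁺ = {A, B, C, E, J, K}; {E, F}⁺ = {E, F} — none reach the full schema.
{F, G, K}⁺: GK→CEJ adds C, E, J; FJK→ACG adds A; AGK→BC adds B → {A, B, C, E, F, G, J, K}. Minimal: {G, K}⁺ = {A, B, C, E, G, J, K}; {F, K}⁺ = {F, K}; {F, G}⁺ = {F, G} — none reach the full schema.
{F, J, K}⁺: FJK→ACG adds A, C, G; AGK→BC adds B; BGK→E adds E → {A, B, C, E, F, G, J, K}. Minimal: {J, K}⁺ = {J, K}; {F, K}⁺ = {F, K}; {F, J}⁺ = {F, J} — none reach the full schema.

{E, F, K}, {F, G, K}, {F, J, K}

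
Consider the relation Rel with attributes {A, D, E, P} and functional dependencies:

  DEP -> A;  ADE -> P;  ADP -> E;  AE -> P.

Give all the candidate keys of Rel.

Attribute D never appears on the right-hand side of any dependency, so D must belong to every candidate key.
{D}⁺ = {D}, which is not all of the schema, so we must add further attributes.
{A, D, E}⁺: ADE→P adds P → {A, D, E, P}. Minimal: {D, E}⁺ = {D, E}; {A, E}⁺ = {A, E, P}; {A, D}⁺ = {A, D} — none reach the full schema.
{A, D, P}⁺: ADP→E adds E → {A, D, E, P}. Minimal: {D, P}⁺ = {D, P}; {A, P}⁺ = {A, P}; {A, D}⁺ = {A, D} — none reach the full schema.
{D, E, P}⁺: DEP→A adds A → {A, D, E, P}. Minimal: {E, P}⁺ = {E, P}; {D, P}⁺ = {D, P}; {D, E}⁺ = {D, E} — none reach the full schema.

(A, D, E); (A, D, P); (D, E, P)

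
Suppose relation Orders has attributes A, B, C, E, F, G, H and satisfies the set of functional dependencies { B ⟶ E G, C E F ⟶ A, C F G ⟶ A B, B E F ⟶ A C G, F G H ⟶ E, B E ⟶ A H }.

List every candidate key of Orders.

{B, F}, {C, F, G}

Attribute F never appears on the right-hand side of any dependency, so F must belong to every candidate key.
{F}⁺ = {F}, which is not all of the schema, so we must add further attributes.
{B, F}⁺: B→EG adds E, G; BEF→ACG adds A, C; BE→AH adds H → {A, B, C, E, F, G, H}. Minimal: {F}⁺ = {F}; {B}⁺ = {A, B, E, G, H} — none reach the full schema.
{C, F, G}⁺: CFG→AB adds A, B; B→EG adds E; BE→AH adds H → {A, B, C, E, F, G, H}. Minimal: {F, G}⁺ = {F, G}; {C, G}⁺ = {C, G}; {C, F}⁺ = {C, F} — none reach the full schema.
Any other superkey contains one of these as a subset, so there are no further candidate keys.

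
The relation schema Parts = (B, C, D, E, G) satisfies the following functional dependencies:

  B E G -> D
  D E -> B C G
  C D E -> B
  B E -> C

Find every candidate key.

Attribute E never appears on the right-hand side of any dependency, so E must belong to every candidate key.
{E}⁺ = {E}, which is not all of the schema, so we must add further attributes.
{D, E}⁺: DE→BCG adds B, C, G → {B, C, D, E, G}. Minimal: {E}⁺ = {E}; {D}⁺ = {D} — none reach the full schema.
{B, E, G}⁺: BEG→D adds D; DE→BCG adds C → {B, C, D, E, G}. Minimal: {E, G}⁺ = {E, G}; {B, G}⁺ = {B, G}; {B, E}⁺ = {B, C, E} — none reach the full schema.

{D, E}, {B, E, G}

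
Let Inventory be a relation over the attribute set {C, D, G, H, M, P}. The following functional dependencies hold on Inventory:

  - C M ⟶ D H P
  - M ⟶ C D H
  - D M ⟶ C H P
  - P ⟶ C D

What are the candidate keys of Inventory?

Attributes G, M never appear on any right-hand side, so every candidate key must contain {G, M}.
{G, M}⁺ = {C, D, G, H, M, P}, which is all of the schema, so {G, M} is the only candidate key.

(G, M)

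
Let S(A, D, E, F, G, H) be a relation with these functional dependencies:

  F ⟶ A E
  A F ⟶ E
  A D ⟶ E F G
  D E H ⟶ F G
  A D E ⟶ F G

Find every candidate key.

Attributes D, H never appear on any right-hand side, so every candidate key must contain {D, H}.
{D, H}⁺ = {D, H}, which is not all of the schema, so we must add further attributes.
{A, D, H}⁺: AD→EFG adds E, F, G → {A, D, E, F, G, H}.
{D, E, H}⁺: DEH→FG adds F, G; F→AE adds A → {A, D, E, F, G, H}.
{D, F, H}⁺: F→AE adds A, E; AD→EFG adds G → {A, D, E, F, G, H}.
Any other superkey contains one of these as a subset, so there are no further candidate keys.

{A, D, H}, {D, E, H}, {D, F, H}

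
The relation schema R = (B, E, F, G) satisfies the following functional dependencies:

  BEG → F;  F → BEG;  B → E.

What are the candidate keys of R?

F, BG

{F}⁺: F→BEG adds B, E, G → {B, E, F, G}.
{B, G}⁺: B→E adds E; BEG→F adds F → {B, E, F, G}. Minimal: {G}⁺ = {G}; {B}⁺ = {B, E} — none reach the full schema.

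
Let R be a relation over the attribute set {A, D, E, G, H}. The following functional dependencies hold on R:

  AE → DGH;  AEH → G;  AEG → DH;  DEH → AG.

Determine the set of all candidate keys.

Attribute E never appears on the right-hand side of any dependency, so E must belong to every candidate key.
{E}⁺ = {E}, which is not all of the schema, so we must add further attributes.
{A, E}⁺: AE→DGH adds D, G, H → {A, D, E, G, H}. Minimal: {E}⁺ = {E}; {A}⁺ = {A} — none reach the full schema.
{D, E, H}⁺: DEH→AG adds A, G → {A, D, E, G, H}. Minimal: {E, H}⁺ = {E, H}; {D, H}⁺ = {D, H}; {D, E}⁺ = {D, E} — none reach the full schema.
Any other superkey contains one of these as a subset, so there are no further candidate keys.

(A, E), (D, E, H)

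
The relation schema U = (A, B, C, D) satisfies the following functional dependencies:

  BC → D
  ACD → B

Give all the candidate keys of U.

ABC; ACD

Attributes A, C never appear on any right-hand side, so every candidate key must contain {A, C}.
{A, C}⁺ = {A, C}, which is not all of the schema, so we must add further attributes.
{A, B, C}⁺: BC→D adds D → {A, B, C, D}. Minimal: {B, C}⁺ = {B, C, D}; {A, C}⁺ = {A, C}; {A, B}⁺ = {A, B} — none reach the full schema.
{A, C, D}⁺: ACD→B adds B → {A, B, C, D}. Minimal: {C, D}⁺ = {C, D}; {A, D}⁺ = {A, D}; {A, C}⁺ = {A, C} — none reach the full schema.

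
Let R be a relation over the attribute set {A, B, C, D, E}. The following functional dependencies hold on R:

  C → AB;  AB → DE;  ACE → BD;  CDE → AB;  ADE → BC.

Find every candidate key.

{C}⁺: C→AB adds A, B; AB→DE adds D, E → {A, B, C, D, E}.
{A, B}⁺: AB→DE adds D, E; ADE→BC adds C → {A, B, C, D, E}. Minimal: {B}⁺ = {B}; {A}⁺ = {A} — none reach the full schema.
{A, D, E}⁺: ADE→BC adds B, C → {A, B, C, D, E}. Minimal: {D, E}⁺ = {D, E}; {A, E}⁺ = {A, E}; {A, D}⁺ = {A, D} — none reach the full schema.

(C); (A, B); (A, D, E)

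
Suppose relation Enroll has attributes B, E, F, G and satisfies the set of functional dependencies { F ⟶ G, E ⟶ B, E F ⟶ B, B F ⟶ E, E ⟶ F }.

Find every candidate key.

E, BF

{E}⁺: E→B adds B; E→F adds F; F→G adds G → {B, E, F, G}.
{B, F}⁺: F→G adds G; BF→E adds E → {B, E, F, G}. Minimal: {F}⁺ = {F, G}; {B}⁺ = {B} — none reach the full schema.
Any other superkey contains one of these as a subset, so there are no further candidate keys.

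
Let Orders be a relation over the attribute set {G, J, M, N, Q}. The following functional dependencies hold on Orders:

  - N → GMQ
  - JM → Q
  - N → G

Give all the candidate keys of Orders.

(J, N)

Attributes J, N never appear on any right-hand side, so every candidate key must contain {J, N}.
{J, N}⁺ = {G, J, M, N, Q}, which is all of the schema, so {J, N} is the only candidate key.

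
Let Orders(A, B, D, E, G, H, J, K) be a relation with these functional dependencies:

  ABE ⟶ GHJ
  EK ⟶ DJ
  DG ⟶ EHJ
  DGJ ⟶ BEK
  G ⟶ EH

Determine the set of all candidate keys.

ADG, AGK, ABDE, ABEK

{A, D, G}⁺: DG→EHJ adds E, H, J; DGJ→BEK adds B, K → {A, B, D, E, G, H, J, K}.
{A, G, K}⁺: G→EH adds E, H; EK→DJ adds D, J; DGJ→BEK adds B → {A, B, D, E, G, H, J, K}.
{A, B, D, E}⁺: ABE→GHJ adds G, H, J; DGJ→BEK adds K → {A, B, D, E, G, H, J, K}.
{A, B, E, K}⁺: ABE→GHJ adds G, H, J; EK→DJ adds D → {A, B, D, E, G, H, J, K}.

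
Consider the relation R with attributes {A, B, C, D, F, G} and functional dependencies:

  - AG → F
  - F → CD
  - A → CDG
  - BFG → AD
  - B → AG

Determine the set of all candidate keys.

(B)

Attribute B never appears on the right-hand side of any dependency, so B must belong to every candidate key.
{B}⁺ = {A, B, C, D, F, G}, which is all of the schema, so {B} is the only candidate key.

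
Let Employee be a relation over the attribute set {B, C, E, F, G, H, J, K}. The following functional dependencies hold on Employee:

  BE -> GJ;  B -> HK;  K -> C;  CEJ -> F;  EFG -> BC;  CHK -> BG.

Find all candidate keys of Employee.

Attribute E never appears on the right-hand side of any dependency, so E must belong to every candidate key.
{E}⁺ = {E}, which is not all of the schema, so we must add further attributes.
{B, E}⁺: BE→GJ adds G, J; B→HK adds H, K; K→C adds C; CEJ→F adds F → {B, C, E, F, G, H, J, K}. Minimal: {E}⁺ = {E}; {B}⁺ = {B, C, G, H, K} — none reach the full schema.
{E, F, G}⁺: EFG→BC adds B, C; BE→GJ adds J; B→HK adds H, K → {B, C, E, F, G, H, J, K}. Minimal: {F, G}⁺ = {F, G}; {E, G}⁺ = {E, G}; {E, F}⁺ = {E, F} — none reach the full schema.
{E, H, K}⁺: K→C adds C; CHK→BG adds B, G; BE→GJ adds J; CEJ→F adds F → {B, C, E, F, G, H, J, K}. Minimal: {H, K}⁺ = {B, C, G, H, K}; {E, K}⁺ = {C, E, K}; {E, H}⁺ = {E, H} — none reach the full schema.
{C, E, G, J}⁺: CEJ→F adds F; EFG→BC adds B; B→HK adds H, K → {B, C, E, F, G, H, J, K}. Minimal: {E, G, J}⁺ = {E, G, J}; {C, G, J}⁺ = {C, G, J}; {C, E, J}⁺ = {C, E, F, J}; … — none reach the full schema.
{E, G, J, K}⁺: K→C adds C; CEJ→F adds F; EFG→BC adds B; B→HK adds H → {B, C, E, F, G, H, J, K}. Minimal: {G, J, K}⁺ = {C, G, J, K}; {E, J, K}⁺ = {C, E, F, J, K}; {E, G, K}⁺ = {C, E, G, K}; … — none reach the full schema.
Any other superkey contains one of these as a subset, so there are no further candidate keys.

BE; EFG; EHK; CEGJ; EGJK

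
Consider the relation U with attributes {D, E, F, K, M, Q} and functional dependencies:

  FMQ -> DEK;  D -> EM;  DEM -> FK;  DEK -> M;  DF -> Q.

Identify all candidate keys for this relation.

{D}; {F, M, Q}

{D}⁺: D→EM adds E, M; DEM→FK adds F, K; DF→Q adds Q → {D, E, F, K, M, Q}.
{F, M, Q}⁺: FMQ→DEK adds D, E, K → {D, E, F, K, M, Q}. Minimal: {M, Q}⁺ = {M, Q}; {F, Q}⁺ = {F, Q}; {F, M}⁺ = {F, M} — none reach the full schema.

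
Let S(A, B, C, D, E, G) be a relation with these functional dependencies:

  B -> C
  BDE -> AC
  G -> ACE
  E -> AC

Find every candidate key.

{B, D, G}

{B, D, G}⁺: B→C adds C; G→ACE adds A, E → {A, B, C, D, E, G}. Minimal: {D, G}⁺ = {A, C, D, E, G}; {B, G}⁺ = {A, B, C, E, G}; {B, D}⁺ = {B, C, D} — none reach the full schema.
No other minimal superkey exists.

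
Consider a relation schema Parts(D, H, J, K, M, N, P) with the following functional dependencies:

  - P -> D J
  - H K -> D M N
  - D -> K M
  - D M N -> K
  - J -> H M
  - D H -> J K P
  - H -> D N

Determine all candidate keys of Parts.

{H}⁺: H→DN adds D, N; D→KM adds K, M; DH→JKP adds J, P → {D, H, J, K, M, N, P}.
{J}⁺: J→HM adds H, M; H→DN adds D, N; D→KM adds K; DH→JKP adds P → {D, H, J, K, M, N, P}.
{P}⁺: P→DJ adds D, J; D→KM adds K, M; J→HM adds H; H→DN adds N → {D, H, J, K, M, N, P}.

{H}, {J}, {P}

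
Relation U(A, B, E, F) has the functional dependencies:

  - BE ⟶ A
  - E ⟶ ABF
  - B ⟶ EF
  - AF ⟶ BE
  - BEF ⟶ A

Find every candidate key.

{B}, {E}, {A, F}

{B}⁺: B→EF adds E, F; BEF→A adds A → {A, B, E, F}.
{E}⁺: E→ABF adds A, B, F → {A, B, E, F}.
{A, F}⁺: AF→BE adds B, E → {A, B, E, F}.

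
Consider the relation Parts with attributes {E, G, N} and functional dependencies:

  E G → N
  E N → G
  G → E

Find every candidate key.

{G}⁺: G→E adds E; EG→N adds N → {E, G, N}.
{E, N}⁺: EN→G adds G → {E, G, N}. Minimal: {N}⁺ = {N}; {E}⁺ = {E} — none reach the full schema.

(G); (E, N)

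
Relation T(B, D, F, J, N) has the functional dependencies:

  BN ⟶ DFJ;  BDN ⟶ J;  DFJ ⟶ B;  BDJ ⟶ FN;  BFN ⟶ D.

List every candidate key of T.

{B, N}⁺: BN→DFJ adds D, F, J → {B, D, F, J, N}. Minimal: {N}⁺ = {N}; {B}⁺ = {B} — none reach the full schema.
{B, D, J}⁺: BDJ→FN adds F, N → {B, D, F, J, N}. Minimal: {D, J}⁺ = {D, J}; {B, J}⁺ = {B, J}; {B, D}⁺ = {B, D} — none reach the full schema.
{D, F, J}⁺: DFJ→B adds B; BDJ→FN adds N → {B, D, F, J, N}. Minimal: {F, J}⁺ = {F, J}; {D, J}⁺ = {D, J}; {D, F}⁺ = {D, F} — none reach the full schema.
Any other superkey contains one of these as a subset, so there are no further candidate keys.

{B, N}, {B, D, J}, {D, F, J}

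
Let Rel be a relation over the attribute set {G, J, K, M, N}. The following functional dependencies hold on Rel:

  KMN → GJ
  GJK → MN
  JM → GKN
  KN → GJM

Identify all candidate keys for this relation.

{J, M}⁺: JM→GKN adds G, K, N → {G, J, K, M, N}. Minimal: {M}⁺ = {M}; {J}⁺ = {J} — none reach the full schema.
{K, N}⁺: KN→GJM adds G, J, M → {G, J, K, M, N}. Minimal: {N}⁺ = {N}; {K}⁺ = {K} — none reach the full schema.
{G, J, K}⁺: GJK→MN adds M, N → {G, J, K, M, N}. Minimal: {J, K}⁺ = {J, K}; {G, K}⁺ = {G, K}; {G, J}⁺ = {G, J} — none reach the full schema.

JM; KN; GJK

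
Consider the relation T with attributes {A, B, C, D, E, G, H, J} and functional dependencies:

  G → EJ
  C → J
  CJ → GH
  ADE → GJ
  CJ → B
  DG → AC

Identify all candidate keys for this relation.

Attribute D never appears on the right-hand side of any dependency, so D must belong to every candidate key.
{D}⁺ = {D}, which is not all of the schema, so we must add further attributes.
{C, D}⁺: C→J adds J; CJ→GH adds G, H; CJ→B adds B; DG→AC adds A; G→EJ adds E → {A, B, C, D, E, G, H, J}. Minimal: {D}⁺ = {D}; {C}⁺ = {B, C, E, G, H, J} — none reach the full schema.
{D, G}⁺: G→EJ adds E, J; DG→AC adds A, C; CJ→GH adds H; CJ→B adds B → {A, B, C, D, E, G, H, J}. Minimal: {G}⁺ = {E, G, J}; {D}⁺ = {D} — none reach the full schema.
{A, D, E}⁺: ADE→GJ adds G, J; DG→AC adds C; CJ→GH adds H; CJ→B adds B → {A, B, C, D, E, G, H, J}. Minimal: {D, E}⁺ = {D, E}; {A, E}⁺ = {A, E}; {A, D}⁺ = {A, D} — none reach the full schema.

(C, D), (D, G), (A, D, E)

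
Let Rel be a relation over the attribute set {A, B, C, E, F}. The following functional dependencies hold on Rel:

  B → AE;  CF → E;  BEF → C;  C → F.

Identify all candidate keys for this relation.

{B, C}, {B, F}

Attribute B never appears on the right-hand side of any dependency, so B must belong to every candidate key.
{B}⁺ = {A, B, E}, which is not all of the schema, so we must add further attributes.
{B, C}⁺: B→AE adds A, E; C→F adds F → {A, B, C, E, F}.
{B, F}⁺: B→AE adds A, E; BEF→C adds C → {A, B, C, E, F}.
Any other superkey contains one of these as a subset, so there are no further candidate keys.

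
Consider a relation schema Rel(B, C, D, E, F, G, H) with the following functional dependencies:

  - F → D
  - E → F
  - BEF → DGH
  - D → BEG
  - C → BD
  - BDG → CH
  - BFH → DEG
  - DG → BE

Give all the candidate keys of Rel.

{C}⁺: C→BD adds B, D; D→BEG adds E, G; BDG→CH adds H; E→F adds F → {B, C, D, E, F, G, H}.
{D}⁺: D→BEG adds B, E, G; BDG→CH adds C, H; E→F adds F → {B, C, D, E, F, G, H}.
{E}⁺: E→F adds F; F→D adds D; D→BEG adds B, G; BDG→CH adds C, H → {B, C, D, E, F, G, H}.
{F}⁺: F→D adds D; D→BEG adds B, E, G; BDG→CH adds C, H → {B, C, D, E, F, G, H}.

C; D; E; F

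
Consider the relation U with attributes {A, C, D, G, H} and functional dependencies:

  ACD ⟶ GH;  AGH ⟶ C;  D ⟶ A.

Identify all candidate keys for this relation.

{C, D}, {D, G, H}

{C, D}⁺: D→A adds A; ACD→GH adds G, H → {A, C, D, G, H}.
{D, G, H}⁺: D→A adds A; AGH→C adds C → {A, C, D, G, H}.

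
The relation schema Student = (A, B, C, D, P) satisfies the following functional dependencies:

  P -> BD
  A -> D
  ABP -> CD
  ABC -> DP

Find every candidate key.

Attribute A never appears on the right-hand side of any dependency, so A must belong to every candidate key.
{A}⁺ = {A, D}, which is not all of the schema, so we must add further attributes.
{A, P}⁺: P→BD adds B, D; ABP→CD adds C → {A, B, C, D, P}.
{A, B, C}⁺: A→D adds D; ABC→DP adds P → {A, B, C, D, P}.

{A, P}; {A, B, C}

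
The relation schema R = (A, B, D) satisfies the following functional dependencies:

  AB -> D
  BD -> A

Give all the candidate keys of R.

AB, BD

Attribute B never appears on the right-hand side of any dependency, so B must belong to every candidate key.
{B}⁺ = {B}, which is not all of the schema, so we must add further attributes.
{A, B}⁺: AB→D adds D → {A, B, D}.
{B, D}⁺: BD→A adds A → {A, B, D}.
Any other superkey contains one of these as a subset, so there are no further candidate keys.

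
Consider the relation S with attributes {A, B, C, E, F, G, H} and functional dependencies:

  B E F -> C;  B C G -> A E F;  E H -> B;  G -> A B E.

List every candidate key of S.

Attributes G, H never appear on any right-hand side, so every candidate key must contain {G, H}.
{G, H}⁺ = {A, B, E, G, H}, which is not all of the schema, so we must add further attributes.
{C, G, H}⁺: G→ABE adds A, B, E; BCG→AEF adds F → {A, B, C, E, F, G, H}. Minimal: {G, H}⁺ = {A, B, E, G, H}; {C, H}⁺ = {C, H}; {C, G}⁺ = {A, B, C, E, F, G} — none reach the full schema.
{F, G, H}⁺: G→ABE adds A, B, E; BEF→C adds C → {A, B, C, E, F, G, H}. Minimal: {G, H}⁺ = {A, B, E, G, H}; {F, H}⁺ = {F, H}; {F, G}⁺ = {A, B, C, E, F, G} — none reach the full schema.
Any other superkey contains one of these as a subset, so there are no further candidate keys.

{C, G, H}, {F, G, H}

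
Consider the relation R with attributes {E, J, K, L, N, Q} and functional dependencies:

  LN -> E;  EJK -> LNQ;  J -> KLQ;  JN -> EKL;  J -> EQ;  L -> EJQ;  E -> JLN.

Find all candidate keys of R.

{E}⁺: E→JLN adds J, L, N; J→KLQ adds K, Q → {E, J, K, L, N, Q}.
{J}⁺: J→KLQ adds K, L, Q; J→EQ adds E; E→JLN adds N → {E, J, K, L, N, Q}.
{L}⁺: L→EJQ adds E, J, Q; E→JLN adds N; J→KLQ adds K → {E, J, K, L, N, Q}.
Any other superkey contains one of these as a subset, so there are no further candidate keys.

(E), (J), (L)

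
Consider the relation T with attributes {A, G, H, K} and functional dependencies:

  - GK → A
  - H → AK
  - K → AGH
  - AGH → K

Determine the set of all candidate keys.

{H}⁺: H→AK adds A, K; K→AGH adds G → {A, G, H, K}.
{K}⁺: K→AGH adds A, G, H → {A, G, H, K}.
Any other superkey contains one of these as a subset, so there are no further candidate keys.

{H}, {K}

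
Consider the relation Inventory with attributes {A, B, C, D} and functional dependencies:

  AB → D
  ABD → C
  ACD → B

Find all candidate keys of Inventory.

(A, B); (A, C, D)

Attribute A never appears on the right-hand side of any dependency, so A must belong to every candidate key.
{A}⁺ = {A}, which is not all of the schema, so we must add further attributes.
{A, B}⁺: AB→D adds D; ABD→C adds C → {A, B, C, D}.
{A, C, D}⁺: ACD→B adds B → {A, B, C, D}.
Any other superkey contains one of these as a subset, so there are no further candidate keys.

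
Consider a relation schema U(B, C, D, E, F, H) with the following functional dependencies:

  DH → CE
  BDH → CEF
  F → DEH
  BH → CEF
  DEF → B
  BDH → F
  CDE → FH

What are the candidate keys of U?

{F}⁺: F→DEH adds D, E, H; DEF→B adds B; DH→CE adds C → {B, C, D, E, F, H}.
{B, H}⁺: BH→CEF adds C, E, F; F→DEH adds D → {B, C, D, E, F, H}. Minimal: {H}⁺ = {H}; {B}⁺ = {B} — none reach the full schema.
{D, H}⁺: DH→CE adds C, E; CDE→FH adds F; DEF→B adds B → {B, C, D, E, F, H}. Minimal: {H}⁺ = {H}; {D}⁺ = {D} — none reach the full schema.
{C, D, E}⁺: CDE→FH adds F, H; DEF→B adds B → {B, C, D, E, F, H}. Minimal: {D, E}⁺ = {D, E}; {C, E}⁺ = {C, E}; {C, D}⁺ = {C, D} — none reach the full schema.
Any other superkey contains one of these as a subset, so there are no further candidate keys.

(F), (B, H), (D, H), (C, D, E)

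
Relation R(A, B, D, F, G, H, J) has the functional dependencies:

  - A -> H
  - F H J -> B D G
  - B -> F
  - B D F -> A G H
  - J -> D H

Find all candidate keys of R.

Attribute J never appears on the right-hand side of any dependency, so J must belong to every candidate key.
{J}⁺ = {D, H, J}, which is not all of the schema, so we must add further attributes.
{B, J}⁺: B→F adds F; J→DH adds D, H; FHJ→BDG adds G; BDF→AGH adds A → {A, B, D, F, G, H, J}. Minimal: {J}⁺ = {D, H, J}; {B}⁺ = {B, F} — none reach the full schema.
{F, J}⁺: J→DH adds D, H; FHJ→BDG adds B, G; BDF→AGH adds A → {A, B, D, F, G, H, J}. Minimal: {J}⁺ = {D, H, J}; {F}⁺ = {F} — none reach the full schema.

BJ, FJ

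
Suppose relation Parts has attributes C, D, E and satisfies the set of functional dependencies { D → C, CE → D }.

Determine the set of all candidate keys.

CE; DE

Attribute E never appears on the right-hand side of any dependency, so E must belong to every candidate key.
{E}⁺ = {E}, which is not all of the schema, so we must add further attributes.
{C, E}⁺: CE→D adds D → {C, D, E}. Minimal: {E}⁺ = {E}; {C}⁺ = {C} — none reach the full schema.
{D, E}⁺: D→C adds C → {C, D, E}. Minimal: {E}⁺ = {E}; {D}⁺ = {C, D} — none reach the full schema.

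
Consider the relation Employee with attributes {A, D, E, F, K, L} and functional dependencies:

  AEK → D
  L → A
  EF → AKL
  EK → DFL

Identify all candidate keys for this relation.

Attribute E never appears on the right-hand side of any dependency, so E must belong to every candidate key.
{E}⁺ = {E}, which is not all of the schema, so we must add further attributes.
{E, F}⁺: EF→AKL adds A, K, L; EK→DFL adds D → {A, D, E, F, K, L}. Minimal: {F}⁺ = {F}; {E}⁺ = {E} — none reach the full schema.
{E, K}⁺: EK→DFL adds D, F, L; L→A adds A → {A, D, E, F, K, L}. Minimal: {K}⁺ = {K}; {E}⁺ = {E} — none reach the full schema.
Any other superkey contains one of these as a subset, so there are no further candidate keys.

{E, F}, {E, K}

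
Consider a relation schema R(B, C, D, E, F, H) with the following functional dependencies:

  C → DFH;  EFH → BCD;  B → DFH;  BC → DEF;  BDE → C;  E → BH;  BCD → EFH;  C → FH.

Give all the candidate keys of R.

{E}⁺: E→BH adds B, H; B→DFH adds D, F; BDE→C adds C → {B, C, D, E, F, H}.
{B, C}⁺: C→DFH adds D, F, H; BC→DEF adds E → {B, C, D, E, F, H}. Minimal: {C}⁺ = {C, D, F, H}; {B}⁺ = {B, D, F, H} — none reach the full schema.

E; BC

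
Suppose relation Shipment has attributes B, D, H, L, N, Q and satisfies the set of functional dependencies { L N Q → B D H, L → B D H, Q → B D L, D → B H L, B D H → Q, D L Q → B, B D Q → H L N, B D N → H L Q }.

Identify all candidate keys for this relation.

{D}⁺: D→BHL adds B, H, L; BDH→Q adds Q; BDQ→HLN adds N → {B, D, H, L, N, Q}.
{L}⁺: L→BDH adds B, D, H; BDH→Q adds Q; BDQ→HLN adds N → {B, D, H, L, N, Q}.
{Q}⁺: Q→BDL adds B, D, L; D→BHL adds H; BDQ→HLN adds N → {B, D, H, L, N, Q}.
Any other superkey contains one of these as a subset, so there are no further candidate keys.

(D), (L), (Q)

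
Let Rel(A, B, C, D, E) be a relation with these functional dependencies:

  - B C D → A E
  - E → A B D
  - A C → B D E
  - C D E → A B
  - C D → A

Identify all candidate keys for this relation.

Attribute C never appears on the right-hand side of any dependency, so C must belong to every candidate key.
{C}⁺ = {C}, which is not all of the schema, so we must add further attributes.
{A, C}⁺: AC→BDE adds B, D, E → {A, B, C, D, E}. Minimal: {C}⁺ = {C}; {A}⁺ = {A} — none reach the full schema.
{C, D}⁺: CD→A adds A; AC→BDE adds B, E → {A, B, C, D, E}. Minimal: {D}⁺ = {D}; {C}⁺ = {C} — none reach the full schema.
{C, E}⁺: E→ABD adds A, B, D → {A, B, C, D, E}. Minimal: {E}⁺ = {A, B, D, E}; {C}⁺ = {C} — none reach the full schema.
Any other superkey contains one of these as a subset, so there are no further candidate keys.

(A, C), (C, D), (C, E)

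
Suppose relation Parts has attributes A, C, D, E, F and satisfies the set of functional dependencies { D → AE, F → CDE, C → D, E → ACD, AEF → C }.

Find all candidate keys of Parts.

F

Attribute F never appears on the right-hand side of any dependency, so F must belong to every candidate key.
{F}⁺ = {A, C, D, E, F}, which is all of the schema, so {F} is the only candidate key.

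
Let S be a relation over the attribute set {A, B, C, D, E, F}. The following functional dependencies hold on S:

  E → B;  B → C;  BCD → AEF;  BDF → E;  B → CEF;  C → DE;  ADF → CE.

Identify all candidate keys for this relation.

{B}⁺: B→C adds C; B→CEF adds E, F; C→DE adds D; BCD→AEF adds A → {A, B, C, D, E, F}.
{C}⁺: C→DE adds D, E; E→B adds B; BCD→AEF adds A, F → {A, B, C, D, E, F}.
{E}⁺: E→B adds B; B→C adds C; B→CEF adds F; C→DE adds D; BCD→AEF adds A → {A, B, C, D, E, F}.
{A, D, F}⁺: ADF→CE adds C, E; E→B adds B → {A, B, C, D, E, F}. Minimal: {D, F}⁺ = {D, F}; {A, F}⁺ = {A, F}; {A, D}⁺ = {A, D} — none reach the full schema.

B, C, E, ADF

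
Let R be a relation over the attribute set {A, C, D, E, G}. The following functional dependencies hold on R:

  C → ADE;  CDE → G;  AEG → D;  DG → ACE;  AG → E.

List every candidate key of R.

C, AG, DG

{C}⁺: C→ADE adds A, D, E; CDE→G adds G → {A, C, D, E, G}.
{A, G}⁺: AG→E adds E; AEG→D adds D; DG→ACE adds C → {A, C, D, E, G}. Minimal: {G}⁺ = {G}; {A}⁺ = {A} — none reach the full schema.
{D, G}⁺: DG→ACE adds A, C, E → {A, C, D, E, G}. Minimal: {G}⁺ = {G}; {D}⁺ = {D} — none reach the full schema.
Any other superkey contains one of these as a subset, so there are no further candidate keys.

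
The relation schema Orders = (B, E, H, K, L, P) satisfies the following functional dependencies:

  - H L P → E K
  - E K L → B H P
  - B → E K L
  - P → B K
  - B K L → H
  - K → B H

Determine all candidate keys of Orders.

B, K, P

{B}⁺: B→EKL adds E, K, L; BKL→H adds H; EKL→BHP adds P → {B, E, H, K, L, P}.
{K}⁺: K→BH adds B, H; B→EKL adds E, L; EKL→BHP adds P → {B, E, H, K, L, P}.
{P}⁺: P→BK adds B, K; K→BH adds H; B→EKL adds E, L → {B, E, H, K, L, P}.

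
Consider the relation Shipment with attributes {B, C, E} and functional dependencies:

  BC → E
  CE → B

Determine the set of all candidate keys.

{B, C}; {C, E}

{B, C}⁺: BC→E adds E → {B, C, E}. Minimal: {C}⁺ = {C}; {B}⁺ = {B} — none reach the full schema.
{C, E}⁺: CE→B adds B → {B, C, E}. Minimal: {E}⁺ = {E}; {C}⁺ = {C} — none reach the full schema.
Any other superkey contains one of these as a subset, so there are no further candidate keys.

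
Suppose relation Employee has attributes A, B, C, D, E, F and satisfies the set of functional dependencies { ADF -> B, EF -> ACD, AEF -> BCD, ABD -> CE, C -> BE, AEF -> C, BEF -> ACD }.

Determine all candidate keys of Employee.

{C, F}; {E, F}; {A, D, F}

Attribute F never appears on the right-hand side of any dependency, so F must belong to every candidate key.
{F}⁺ = {F}, which is not all of the schema, so we must add further attributes.
{C, F}⁺: C→BE adds B, E; BEF→ACD adds A, D → {A, B, C, D, E, F}. Minimal: {F}⁺ = {F}; {C}⁺ = {B, C, E} — none reach the full schema.
{E, F}⁺: EF→ACD adds A, C, D; AEF→BCD adds B → {A, B, C, D, E, F}. Minimal: {F}⁺ = {F}; {E}⁺ = {E} — none reach the full schema.
{A, D, F}⁺: ADF→B adds B; ABD→CE adds C, E → {A, B, C, D, E, F}. Minimal: {D, F}⁺ = {D, F}; {A, F}⁺ = {A, F}; {A, D}⁺ = {A, D} — none reach the full schema.
Any other superkey contains one of these as a subset, so there are no further candidate keys.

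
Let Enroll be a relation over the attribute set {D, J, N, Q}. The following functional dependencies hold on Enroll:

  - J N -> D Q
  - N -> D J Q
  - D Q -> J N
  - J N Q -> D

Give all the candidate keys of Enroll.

{N}; {D, Q}

{N}⁺: N→DJQ adds D, J, Q → {D, J, N, Q}.
{D, Q}⁺: DQ→JN adds J, N → {D, J, N, Q}.
Any other superkey contains one of these as a subset, so there are no further candidate keys.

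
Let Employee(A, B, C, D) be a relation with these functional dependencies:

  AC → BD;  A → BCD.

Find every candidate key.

{A}

Attribute A never appears on the right-hand side of any dependency, so A must belong to every candidate key.
{A}⁺ = {A, B, C, D}, which is all of the schema, so {A} is the only candidate key.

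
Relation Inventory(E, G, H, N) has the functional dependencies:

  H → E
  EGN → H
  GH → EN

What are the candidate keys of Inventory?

Attribute G never appears on the right-hand side of any dependency, so G must belong to every candidate key.
{G}⁺ = {G}, which is not all of the schema, so we must add further attributes.
{G, H}⁺: H→E adds E; GH→EN adds N → {E, G, H, N}.
{E, G, N}⁺: EGN→H adds H → {E, G, H, N}.
Any other superkey contains one of these as a subset, so there are no further candidate keys.

{G, H}, {E, G, N}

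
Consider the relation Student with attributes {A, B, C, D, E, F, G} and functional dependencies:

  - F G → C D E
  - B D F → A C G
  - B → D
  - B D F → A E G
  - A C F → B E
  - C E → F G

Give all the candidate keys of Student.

{B, F}⁺: B→D adds D; BDF→AEG adds A, E, G; FG→CDE adds C → {A, B, C, D, E, F, G}. Minimal: {F}⁺ = {F}; {B}⁺ = {B, D} — none reach the full schema.
{A, C, E}⁺: CE→FG adds F, G; FG→CDE adds D; ACF→BE adds B → {A, B, C, D, E, F, G}. Minimal: {C, E}⁺ = {C, D, E, F, G}; {A, E}⁺ = {A, E}; {A, C}⁺ = {A, C} — none reach the full schema.
{A, C, F}⁺: ACF→BE adds B, E; CE→FG adds G; FG→CDE adds D → {A, B, C, D, E, F, G}. Minimal: {C, F}⁺ = {C, F}; {A, F}⁺ = {A, F}; {A, C}⁺ = {A, C} — none reach the full schema.
{A, F, G}⁺: FG→CDE adds C, D, E; ACF→BE adds B → {A, B, C, D, E, F, G}. Minimal: {F, G}⁺ = {C, D, E, F, G}; {A, G}⁺ = {A, G}; {A, F}⁺ = {A, F} — none reach the full schema.
{B, C, E}⁺: B→D adds D; CE→FG adds F, G; BDF→ACG adds A → {A, B, C, D, E, F, G}. Minimal: {C, E}⁺ = {C, D, E, F, G}; {B, E}⁺ = {B, D, E}; {B, C}⁺ = {B, C, D} — none reach the full schema.

{B, F}, {A, C, E}, {A, C, F}, {A, F, G}, {B, C, E}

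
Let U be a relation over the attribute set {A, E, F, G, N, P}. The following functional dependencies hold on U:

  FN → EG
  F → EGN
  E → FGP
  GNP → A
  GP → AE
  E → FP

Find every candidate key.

{E}⁺: E→FGP adds F, G, P; GP→AE adds A; F→EGN adds N → {A, E, F, G, N, P}.
{F}⁺: F→EGN adds E, G, N; E→FGP adds P; GNP→A adds A → {A, E, F, G, N, P}.
{G, P}⁺: GP→AE adds A, E; E→FP adds F; F→EGN adds N → {A, E, F, G, N, P}.
Any other superkey contains one of these as a subset, so there are no further candidate keys.

(E); (F); (G, P)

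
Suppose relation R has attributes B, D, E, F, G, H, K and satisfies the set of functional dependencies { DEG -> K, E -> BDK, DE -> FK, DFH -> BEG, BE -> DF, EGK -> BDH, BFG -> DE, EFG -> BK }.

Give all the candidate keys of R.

(E, G), (E, H), (B, F, G), (D, F, H)

{E, G}⁺: E→BDK adds B, D, K; DE→FK adds F; EGK→BDH adds H → {B, D, E, F, G, H, K}. Minimal: {G}⁺ = {G}; {E}⁺ = {B, D, E, F, K} — none reach the full schema.
{E, H}⁺: E→BDK adds B, D, K; DE→FK adds F; DFH→BEG adds G → {B, D, E, F, G, H, K}. Minimal: {H}⁺ = {H}; {E}⁺ = {B, D, E, F, K} — none reach the full schema.
{B, F, G}⁺: BFG→DE adds D, E; EFG→BK adds K; EGK→BDH adds H → {B, D, E, F, G, H, K}. Minimal: {F, G}⁺ = {F, G}; {B, G}⁺ = {B, G}; {B, F}⁺ = {B, F} — none reach the full schema.
{D, F, H}⁺: DFH→BEG adds B, E, G; EFG→BK adds K → {B, D, E, F, G, H, K}. Minimal: {F, H}⁺ = {F, H}; {D, H}⁺ = {D, H}; {D, F}⁺ = {D, F} — none reach the full schema.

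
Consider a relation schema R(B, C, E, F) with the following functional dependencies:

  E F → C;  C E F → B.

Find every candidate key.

{E, F}

{E, F}⁺: EF→C adds C; CEF→B adds B → {B, C, E, F}.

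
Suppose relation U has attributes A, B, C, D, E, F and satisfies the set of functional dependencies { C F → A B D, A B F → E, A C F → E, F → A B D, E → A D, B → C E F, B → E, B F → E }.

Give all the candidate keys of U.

{B}⁺: B→CEF adds C, E, F; CF→ABD adds A, D → {A, B, C, D, E, F}.
{F}⁺: F→ABD adds A, B, D; B→CEF adds C, E → {A, B, C, D, E, F}.

B, F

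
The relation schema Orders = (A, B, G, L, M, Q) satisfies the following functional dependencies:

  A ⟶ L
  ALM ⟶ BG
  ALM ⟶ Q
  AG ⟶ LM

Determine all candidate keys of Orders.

Attribute A never appears on the right-hand side of any dependency, so A must belong to every candidate key.
{A}⁺ = {A, L}, which is not all of the schema, so we must add further attributes.
{A, G}⁺: A→L adds L; AG→LM adds M; ALM→BG adds B; ALM→Q adds Q → {A, B, G, L, M, Q}.
{A, M}⁺: A→L adds L; ALM→BG adds B, G; ALM→Q adds Q → {A, B, G, L, M, Q}.
Any other superkey contains one of these as a subset, so there are no further candidate keys.

(A, G), (A, M)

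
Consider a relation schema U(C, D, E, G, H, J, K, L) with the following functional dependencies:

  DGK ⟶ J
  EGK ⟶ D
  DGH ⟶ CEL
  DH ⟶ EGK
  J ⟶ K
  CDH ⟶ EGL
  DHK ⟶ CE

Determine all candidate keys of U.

{D, H}, {E, G, H, J}, {E, G, H, K}

Attribute H never appears on the right-hand side of any dependency, so H must belong to every candidate key.
{H}⁺ = {H}, which is not all of the schema, so we must add further attributes.
{D, H}⁺: DH→EGK adds E, G, K; DHK→CE adds C; DGK→J adds J; DGH→CEL adds L → {C, D, E, G, H, J, K, L}. Minimal: {H}⁺ = {H}; {D}⁺ = {D} — none reach the full schema.
{E, G, H, J}⁺: J→K adds K; EGK→D adds D; DGH→CEL adds C, L → {C, D, E, G, H, J, K, L}. Minimal: {G, H, J}⁺ = {G, H, J, K}; {E, H, J}⁺ = {E, H, J, K}; {E, G, J}⁺ = {D, E, G, J, K}; … — none reach the full schema.
{E, G, H, K}⁺: EGK→D adds D; DGH→CEL adds C, L; DGK→J adds J → {C, D, E, G, H, J, K, L}. Minimal: {G, H, K}⁺ = {G, H, K}; {E, H, K}⁺ = {E, H, K}; {E, G, K}⁺ = {D, E, G, J, K}; … — none reach the full schema.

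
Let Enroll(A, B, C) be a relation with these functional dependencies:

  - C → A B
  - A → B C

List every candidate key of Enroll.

{A}⁺: A→BC adds B, C → {A, B, C}.
{C}⁺: C→AB adds A, B → {A, B, C}.
Any other superkey contains one of these as a subset, so there are no further candidate keys.

A, C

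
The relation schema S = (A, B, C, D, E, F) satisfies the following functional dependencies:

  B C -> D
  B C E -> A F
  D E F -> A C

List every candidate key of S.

Attributes B, E never appear on any right-hand side, so every candidate key must contain {B, E}.
{B, E}⁺ = {B, E}, which is not all of the schema, so we must add further attributes.
{B, C, E}⁺: BC→D adds D; BCE→AF adds A, F → {A, B, C, D, E, F}.
{B, D, E, F}⁺: DEF→AC adds A, C → {A, B, C, D, E, F}.

{B, C, E}; {B, D, E, F}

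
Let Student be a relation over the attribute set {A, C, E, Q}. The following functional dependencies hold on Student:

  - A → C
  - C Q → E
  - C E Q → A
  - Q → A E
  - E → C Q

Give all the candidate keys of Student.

{E}⁺: E→CQ adds C, Q; CEQ→A adds A → {A, C, E, Q}.
{Q}⁺: Q→AE adds A, E; E→CQ adds C → {A, C, E, Q}.
Any other superkey contains one of these as a subset, so there are no further candidate keys.

{E}; {Q}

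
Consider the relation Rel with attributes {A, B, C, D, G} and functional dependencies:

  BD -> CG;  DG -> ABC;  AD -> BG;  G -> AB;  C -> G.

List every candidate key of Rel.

{A, D}, {B, D}, {C, D}, {D, G}

Attribute D never appears on the right-hand side of any dependency, so D must belong to every candidate key.
{D}⁺ = {D}, which is not all of the schema, so we must add further attributes.
{A, D}⁺: AD→BG adds B, G; BD→CG adds C → {A, B, C, D, G}. Minimal: {D}⁺ = {D}; {A}⁺ = {A} — none reach the full schema.
{B, D}⁺: BD→CG adds C, G; DG→ABC adds A → {A, B, C, D, G}. Minimal: {D}⁺ = {D}; {B}⁺ = {B} — none reach the full schema.
{C, D}⁺: C→G adds G; DG→ABC adds A, B → {A, B, C, D, G}. Minimal: {D}⁺ = {D}; {C}⁺ = {A, B, C, G} — none reach the full schema.
{D, G}⁺: DG→ABC adds A, B, C → {A, B, C, D, G}. Minimal: {G}⁺ = {A, B, G}; {D}⁺ = {D} — none reach the full schema.
Any other superkey contains one of these as a subset, so there are no further candidate keys.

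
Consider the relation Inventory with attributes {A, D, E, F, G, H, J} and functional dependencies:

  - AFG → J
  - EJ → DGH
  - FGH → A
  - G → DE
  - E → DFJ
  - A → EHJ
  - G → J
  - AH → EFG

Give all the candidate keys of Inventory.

{A}, {E}, {G}

{A}⁺: A→EHJ adds E, H, J; AH→EFG adds F, G; EJ→DGH adds D → {A, D, E, F, G, H, J}.
{E}⁺: E→DFJ adds D, F, J; EJ→DGH adds G, H; FGH→A adds A → {A, D, E, F, G, H, J}.
{G}⁺: G→DE adds D, E; E→DFJ adds F, J; EJ→DGH adds H; FGH→A adds A → {A, D, E, F, G, H, J}.
Any other superkey contains one of these as a subset, so there are no further candidate keys.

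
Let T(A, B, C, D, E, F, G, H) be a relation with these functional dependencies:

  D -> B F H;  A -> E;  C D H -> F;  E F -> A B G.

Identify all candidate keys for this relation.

Attributes C, D never appear on any right-hand side, so every candidate key must contain {C, D}.
{C, D}⁺ = {B, C, D, F, H}, which is not all of the schema, so we must add further attributes.
{A, C, D}⁺: D→BFH adds B, F, H; A→E adds E; EF→ABG adds G → {A, B, C, D, E, F, G, H}. Minimal: {C, D}⁺ = {B, C, D, F, H}; {A, D}⁺ = {A, B, D, E, F, G, H}; {A, C}⁺ = {A, C, E} — none reach the full schema.
{C, D, E}⁺: D→BFH adds B, F, H; EF→ABG adds A, G → {A, B, C, D, E, F, G, H}. Minimal: {D, E}⁺ = {A, B, D, E, F, G, H}; {C, E}⁺ = {C, E}; {C, D}⁺ = {B, C, D, F, H} — none reach the full schema.

(A, C, D); (C, D, E)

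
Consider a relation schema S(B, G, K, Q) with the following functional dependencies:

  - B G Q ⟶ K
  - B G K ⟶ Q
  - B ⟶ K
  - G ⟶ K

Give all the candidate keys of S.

(B, G)

{B, G}⁺: B→K adds K; BGK→Q adds Q → {B, G, K, Q}. Minimal: {G}⁺ = {G, K}; {B}⁺ = {B, K} — none reach the full schema.
No other minimal superkey exists.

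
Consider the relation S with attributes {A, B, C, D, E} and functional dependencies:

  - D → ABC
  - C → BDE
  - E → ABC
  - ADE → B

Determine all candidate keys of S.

{C}⁺: C→BDE adds B, D, E; E→ABC adds A → {A, B, C, D, E}.
{D}⁺: D→ABC adds A, B, C; C→BDE adds E → {A, B, C, D, E}.
{E}⁺: E→ABC adds A, B, C; C→BDE adds D → {A, B, C, D, E}.
Any other superkey contains one of these as a subset, so there are no further candidate keys.

(C), (D), (E)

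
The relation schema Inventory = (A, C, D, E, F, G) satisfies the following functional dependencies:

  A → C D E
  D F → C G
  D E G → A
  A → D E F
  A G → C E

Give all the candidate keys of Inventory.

{A}, {D, E, F}, {D, E, G}

{A}⁺: A→CDE adds C, D, E; A→DEF adds F; DF→CG adds G → {A, C, D, E, F, G}.
{D, E, F}⁺: DF→CG adds C, G; DEG→A adds A → {A, C, D, E, F, G}. Minimal: {E, F}⁺ = {E, F}; {D, F}⁺ = {C, D, F, G}; {D, E}⁺ = {D, E} — none reach the full schema.
{D, E, G}⁺: DEG→A adds A; A→DEF adds F; AG→CE adds C → {A, C, D, E, F, G}. Minimal: {E, G}⁺ = {E, G}; {D, G}⁺ = {D, G}; {D, E}⁺ = {D, E} — none reach the full schema.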